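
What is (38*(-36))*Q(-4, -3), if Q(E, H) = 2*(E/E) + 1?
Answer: -4104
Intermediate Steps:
Q(E, H) = 3 (Q(E, H) = 2*1 + 1 = 2 + 1 = 3)
(38*(-36))*Q(-4, -3) = (38*(-36))*3 = -1368*3 = -4104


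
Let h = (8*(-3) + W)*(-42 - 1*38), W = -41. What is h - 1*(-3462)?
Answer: 8662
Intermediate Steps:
h = 5200 (h = (8*(-3) - 41)*(-42 - 1*38) = (-24 - 41)*(-42 - 38) = -65*(-80) = 5200)
h - 1*(-3462) = 5200 - 1*(-3462) = 5200 + 3462 = 8662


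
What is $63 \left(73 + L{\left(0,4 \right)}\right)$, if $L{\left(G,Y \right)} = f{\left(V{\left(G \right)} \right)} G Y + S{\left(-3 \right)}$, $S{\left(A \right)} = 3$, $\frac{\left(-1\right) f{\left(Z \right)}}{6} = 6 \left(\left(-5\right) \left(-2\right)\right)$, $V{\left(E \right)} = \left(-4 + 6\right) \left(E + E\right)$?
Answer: $4788$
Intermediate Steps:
$V{\left(E \right)} = 4 E$ ($V{\left(E \right)} = 2 \cdot 2 E = 4 E$)
$f{\left(Z \right)} = -360$ ($f{\left(Z \right)} = - 6 \cdot 6 \left(\left(-5\right) \left(-2\right)\right) = - 6 \cdot 6 \cdot 10 = \left(-6\right) 60 = -360$)
$L{\left(G,Y \right)} = 3 - 360 G Y$ ($L{\left(G,Y \right)} = - 360 G Y + 3 = 3 - 360 G Y$)
$63 \left(73 + L{\left(0,4 \right)}\right) = 63 \left(73 + \left(3 - 0 \cdot 4\right)\right) = 63 \left(73 + \left(3 + 0\right)\right) = 63 \left(73 + 3\right) = 63 \cdot 76 = 4788$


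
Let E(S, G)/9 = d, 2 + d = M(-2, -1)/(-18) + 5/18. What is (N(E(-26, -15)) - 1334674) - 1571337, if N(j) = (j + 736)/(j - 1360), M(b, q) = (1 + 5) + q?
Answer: -2002241938/689 ≈ -2.9060e+6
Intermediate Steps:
M(b, q) = 6 + q
d = -2 (d = -2 + ((6 - 1)/(-18) + 5/18) = -2 + (5*(-1/18) + 5*(1/18)) = -2 + (-5/18 + 5/18) = -2 + 0 = -2)
E(S, G) = -18 (E(S, G) = 9*(-2) = -18)
N(j) = (736 + j)/(-1360 + j)
(N(E(-26, -15)) - 1334674) - 1571337 = ((736 - 18)/(-1360 - 18) - 1334674) - 1571337 = (718/(-1378) - 1334674) - 1571337 = (-1/1378*718 - 1334674) - 1571337 = (-359/689 - 1334674) - 1571337 = -919590745/689 - 1571337 = -2002241938/689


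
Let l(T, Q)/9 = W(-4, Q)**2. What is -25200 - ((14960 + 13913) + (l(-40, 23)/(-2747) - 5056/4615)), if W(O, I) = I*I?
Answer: -673868235798/12677405 ≈ -53155.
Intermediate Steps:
W(O, I) = I**2
l(T, Q) = 9*Q**4 (l(T, Q) = 9*(Q**2)**2 = 9*Q**4)
-25200 - ((14960 + 13913) + (l(-40, 23)/(-2747) - 5056/4615)) = -25200 - ((14960 + 13913) + ((9*23**4)/(-2747) - 5056/4615)) = -25200 - (28873 + ((9*279841)*(-1/2747) - 5056*1/4615)) = -25200 - (28873 + (2518569*(-1/2747) - 5056/4615)) = -25200 - (28873 + (-2518569/2747 - 5056/4615)) = -25200 - (28873 - 11637084767/12677405) = -25200 - 1*354397629798/12677405 = -25200 - 354397629798/12677405 = -673868235798/12677405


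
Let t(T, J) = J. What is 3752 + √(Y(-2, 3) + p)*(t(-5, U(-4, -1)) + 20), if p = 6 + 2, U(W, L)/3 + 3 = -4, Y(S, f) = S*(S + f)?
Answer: 3752 - √6 ≈ 3749.6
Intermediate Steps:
U(W, L) = -21 (U(W, L) = -9 + 3*(-4) = -9 - 12 = -21)
p = 8
3752 + √(Y(-2, 3) + p)*(t(-5, U(-4, -1)) + 20) = 3752 + √(-2*(-2 + 3) + 8)*(-21 + 20) = 3752 + √(-2*1 + 8)*(-1) = 3752 + √(-2 + 8)*(-1) = 3752 + √6*(-1) = 3752 - √6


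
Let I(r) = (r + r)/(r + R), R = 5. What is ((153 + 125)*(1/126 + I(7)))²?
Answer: 423207184/3969 ≈ 1.0663e+5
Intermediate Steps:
I(r) = 2*r/(5 + r) (I(r) = (r + r)/(r + 5) = (2*r)/(5 + r) = 2*r/(5 + r))
((153 + 125)*(1/126 + I(7)))² = ((153 + 125)*(1/126 + 2*7/(5 + 7)))² = (278*(1/126 + 2*7/12))² = (278*(1/126 + 2*7*(1/12)))² = (278*(1/126 + 7/6))² = (278*(74/63))² = (20572/63)² = 423207184/3969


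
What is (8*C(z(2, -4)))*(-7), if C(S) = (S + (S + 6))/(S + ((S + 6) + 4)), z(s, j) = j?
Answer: 56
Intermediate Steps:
C(S) = (6 + 2*S)/(10 + 2*S) (C(S) = (S + (6 + S))/(S + ((6 + S) + 4)) = (6 + 2*S)/(S + (10 + S)) = (6 + 2*S)/(10 + 2*S))
(8*C(z(2, -4)))*(-7) = (8*((3 - 4)/(5 - 4)))*(-7) = (8*(-1/1))*(-7) = (8*(1*(-1)))*(-7) = (8*(-1))*(-7) = -8*(-7) = 56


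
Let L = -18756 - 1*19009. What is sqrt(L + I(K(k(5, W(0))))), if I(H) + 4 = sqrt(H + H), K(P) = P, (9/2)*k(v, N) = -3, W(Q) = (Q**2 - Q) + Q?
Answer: sqrt(-339921 + 6*I*sqrt(3))/3 ≈ 0.0029708 + 194.34*I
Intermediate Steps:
W(Q) = Q**2
k(v, N) = -2/3 (k(v, N) = (2/9)*(-3) = -2/3)
I(H) = -4 + sqrt(2)*sqrt(H) (I(H) = -4 + sqrt(H + H) = -4 + sqrt(2*H) = -4 + sqrt(2)*sqrt(H))
L = -37765 (L = -18756 - 19009 = -37765)
sqrt(L + I(K(k(5, W(0))))) = sqrt(-37765 + (-4 + sqrt(2)*sqrt(-2/3))) = sqrt(-37765 + (-4 + sqrt(2)*(I*sqrt(6)/3))) = sqrt(-37765 + (-4 + 2*I*sqrt(3)/3)) = sqrt(-37769 + 2*I*sqrt(3)/3)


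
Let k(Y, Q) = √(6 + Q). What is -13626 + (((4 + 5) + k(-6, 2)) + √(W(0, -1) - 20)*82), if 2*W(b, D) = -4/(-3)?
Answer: -13617 + 2*√2 + 82*I*√174/3 ≈ -13614.0 + 360.55*I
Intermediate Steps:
W(b, D) = ⅔ (W(b, D) = (-4/(-3))/2 = (-4*(-⅓))/2 = (½)*(4/3) = ⅔)
-13626 + (((4 + 5) + k(-6, 2)) + √(W(0, -1) - 20)*82) = -13626 + (((4 + 5) + √(6 + 2)) + √(⅔ - 20)*82) = -13626 + ((9 + √8) + √(-58/3)*82) = -13626 + ((9 + 2*√2) + (I*√174/3)*82) = -13626 + ((9 + 2*√2) + 82*I*√174/3) = -13626 + (9 + 2*√2 + 82*I*√174/3) = -13617 + 2*√2 + 82*I*√174/3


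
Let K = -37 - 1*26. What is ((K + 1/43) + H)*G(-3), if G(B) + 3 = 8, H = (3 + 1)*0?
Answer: -13540/43 ≈ -314.88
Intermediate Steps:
H = 0 (H = 4*0 = 0)
G(B) = 5 (G(B) = -3 + 8 = 5)
K = -63 (K = -37 - 26 = -63)
((K + 1/43) + H)*G(-3) = ((-63 + 1/43) + 0)*5 = (-2708/43 + 0)*5 = -2708/43*5 = -13540/43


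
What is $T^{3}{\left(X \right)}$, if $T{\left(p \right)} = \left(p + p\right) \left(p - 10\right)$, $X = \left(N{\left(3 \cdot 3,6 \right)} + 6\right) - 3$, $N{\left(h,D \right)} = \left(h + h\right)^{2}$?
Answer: $8910683776161432$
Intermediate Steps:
$N{\left(h,D \right)} = 4 h^{2}$ ($N{\left(h,D \right)} = \left(2 h\right)^{2} = 4 h^{2}$)
$X = 327$ ($X = \left(4 \left(3 \cdot 3\right)^{2} + 6\right) - 3 = \left(4 \cdot 9^{2} + 6\right) - 3 = \left(4 \cdot 81 + 6\right) - 3 = \left(324 + 6\right) - 3 = 330 - 3 = 327$)
$T{\left(p \right)} = 2 p \left(-10 + p\right)$
$T^{3}{\left(X \right)} = \left(2 \cdot 327 \left(-10 + 327\right)\right)^{3} = \left(2 \cdot 327 \cdot 317\right)^{3} = 207318^{3} = 8910683776161432$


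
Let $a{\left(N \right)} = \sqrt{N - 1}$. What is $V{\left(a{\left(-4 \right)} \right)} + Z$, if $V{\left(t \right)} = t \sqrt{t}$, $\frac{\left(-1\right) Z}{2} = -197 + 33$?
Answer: $328 + 5^{\frac{3}{4}} i^{\frac{3}{2}} \approx 325.64 + 2.3644 i$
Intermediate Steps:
$Z = 328$ ($Z = - 2 \left(-197 + 33\right) = \left(-2\right) \left(-164\right) = 328$)
$a{\left(N \right)} = \sqrt{-1 + N}$
$V{\left(t \right)} = t^{\frac{3}{2}}$
$V{\left(a{\left(-4 \right)} \right)} + Z = \left(\sqrt{-1 - 4}\right)^{\frac{3}{2}} + 328 = \left(\sqrt{-5}\right)^{\frac{3}{2}} + 328 = \left(i \sqrt{5}\right)^{\frac{3}{2}} + 328 = 5^{\frac{3}{4}} i^{\frac{3}{2}} + 328 = 328 + 5^{\frac{3}{4}} i^{\frac{3}{2}}$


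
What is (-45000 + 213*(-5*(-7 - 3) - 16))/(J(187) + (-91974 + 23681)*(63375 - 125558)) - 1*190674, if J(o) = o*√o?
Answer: -1796574649003757921071/9422231918982047 + 3689*√187/9422231918982047 ≈ -1.9067e+5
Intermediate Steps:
J(o) = o^(3/2)
(-45000 + 213*(-5*(-7 - 3) - 16))/(J(187) + (-91974 + 23681)*(63375 - 125558)) - 1*190674 = (-45000 + 213*(-5*(-7 - 3) - 16))/(187^(3/2) + (-91974 + 23681)*(63375 - 125558)) - 1*190674 = (-45000 + 213*(-5*(-10) - 16))/(187*√187 - 68293*(-62183)) - 190674 = (-45000 + 213*(50 - 16))/(187*√187 + 4246663619) - 190674 = (-45000 + 213*34)/(4246663619 + 187*√187) - 190674 = (-45000 + 7242)/(4246663619 + 187*√187) - 190674 = -37758/(4246663619 + 187*√187) - 190674 = -190674 - 37758/(4246663619 + 187*√187)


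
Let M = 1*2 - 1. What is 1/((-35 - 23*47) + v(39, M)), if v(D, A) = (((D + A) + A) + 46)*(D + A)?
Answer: 1/2364 ≈ 0.00042301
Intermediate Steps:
M = 1 (M = 2 - 1 = 1)
v(D, A) = (A + D)*(46 + D + 2*A) (v(D, A) = (((A + D) + A) + 46)*(A + D) = ((D + 2*A) + 46)*(A + D) = (46 + D + 2*A)*(A + D) = (A + D)*(46 + D + 2*A))
1/((-35 - 23*47) + v(39, M)) = 1/((-35 - 23*47) + (39**2 + 2*1**2 + 46*1 + 46*39 + 3*1*39)) = 1/((-35 - 1081) + (1521 + 2*1 + 46 + 1794 + 117)) = 1/(-1116 + (1521 + 2 + 46 + 1794 + 117)) = 1/(-1116 + 3480) = 1/2364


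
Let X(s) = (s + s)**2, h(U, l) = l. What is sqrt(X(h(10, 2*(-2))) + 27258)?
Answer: sqrt(27322) ≈ 165.29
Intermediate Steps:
X(s) = 4*s**2 (X(s) = (2*s)**2 = 4*s**2)
sqrt(X(h(10, 2*(-2))) + 27258) = sqrt(4*(2*(-2))**2 + 27258) = sqrt(4*(-4)**2 + 27258) = sqrt(4*16 + 27258) = sqrt(64 + 27258) = sqrt(27322)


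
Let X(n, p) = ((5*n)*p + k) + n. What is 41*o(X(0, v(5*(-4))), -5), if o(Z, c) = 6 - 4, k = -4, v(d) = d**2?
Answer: 82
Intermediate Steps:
X(n, p) = -4 + n + 5*n*p (X(n, p) = ((5*n)*p - 4) + n = (5*n*p - 4) + n = (-4 + 5*n*p) + n = -4 + n + 5*n*p)
o(Z, c) = 2
41*o(X(0, v(5*(-4))), -5) = 41*2 = 82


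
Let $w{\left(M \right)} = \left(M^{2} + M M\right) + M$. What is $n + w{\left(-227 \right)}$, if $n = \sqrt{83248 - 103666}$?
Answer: $102831 + i \sqrt{20418} \approx 1.0283 \cdot 10^{5} + 142.89 i$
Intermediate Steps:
$n = i \sqrt{20418}$ ($n = \sqrt{-20418} = i \sqrt{20418} \approx 142.89 i$)
$w{\left(M \right)} = M + 2 M^{2}$ ($w{\left(M \right)} = \left(M^{2} + M^{2}\right) + M = 2 M^{2} + M = M + 2 M^{2}$)
$n + w{\left(-227 \right)} = i \sqrt{20418} - 227 \left(1 + 2 \left(-227\right)\right) = i \sqrt{20418} - 227 \left(1 - 454\right) = i \sqrt{20418} - -102831 = i \sqrt{20418} + 102831 = 102831 + i \sqrt{20418}$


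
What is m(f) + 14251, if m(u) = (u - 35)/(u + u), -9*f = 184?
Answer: 5244867/368 ≈ 14252.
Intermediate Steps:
f = -184/9 (f = -1/9*184 = -184/9 ≈ -20.444)
m(u) = (-35 + u)/(2*u) (m(u) = (-35 + u)/((2*u)) = (-35 + u)*(1/(2*u)) = (-35 + u)/(2*u))
m(f) + 14251 = (-35 - 184/9)/(2*(-184/9)) + 14251 = (1/2)*(-9/184)*(-499/9) + 14251 = 499/368 + 14251 = 5244867/368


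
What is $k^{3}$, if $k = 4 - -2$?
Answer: $216$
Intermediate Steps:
$k = 6$ ($k = 4 + 2 = 6$)
$k^{3} = 6^{3} = 216$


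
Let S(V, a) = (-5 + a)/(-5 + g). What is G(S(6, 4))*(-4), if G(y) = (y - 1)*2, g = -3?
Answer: 7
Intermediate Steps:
S(V, a) = 5/8 - a/8 (S(V, a) = (-5 + a)/(-5 - 3) = (-5 + a)/(-8) = (-5 + a)*(-1/8) = 5/8 - a/8)
G(y) = -2 + 2*y (G(y) = (-1 + y)*2 = -2 + 2*y)
G(S(6, 4))*(-4) = (-2 + 2*(5/8 - 1/8*4))*(-4) = (-2 + 2*(5/8 - 1/2))*(-4) = (-2 + 2*(1/8))*(-4) = (-2 + 1/4)*(-4) = -7/4*(-4) = 7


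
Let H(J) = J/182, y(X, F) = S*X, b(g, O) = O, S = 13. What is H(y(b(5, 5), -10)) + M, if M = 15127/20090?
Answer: 1593/1435 ≈ 1.1101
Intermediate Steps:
y(X, F) = 13*X
H(J) = J/182 (H(J) = J*(1/182) = J/182)
M = 2161/2870 (M = 15127*(1/20090) = 2161/2870 ≈ 0.75296)
H(y(b(5, 5), -10)) + M = (13*5)/182 + 2161/2870 = (1/182)*65 + 2161/2870 = 5/14 + 2161/2870 = 1593/1435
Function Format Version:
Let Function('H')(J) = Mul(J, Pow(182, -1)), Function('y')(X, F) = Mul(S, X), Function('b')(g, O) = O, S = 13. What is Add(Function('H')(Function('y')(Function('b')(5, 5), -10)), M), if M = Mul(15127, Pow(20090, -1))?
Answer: Rational(1593, 1435) ≈ 1.1101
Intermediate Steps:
Function('y')(X, F) = Mul(13, X)
Function('H')(J) = Mul(Rational(1, 182), J) (Function('H')(J) = Mul(J, Rational(1, 182)) = Mul(Rational(1, 182), J))
M = Rational(2161, 2870) (M = Mul(15127, Rational(1, 20090)) = Rational(2161, 2870) ≈ 0.75296)
Add(Function('H')(Function('y')(Function('b')(5, 5), -10)), M) = Add(Mul(Rational(1, 182), Mul(13, 5)), Rational(2161, 2870)) = Add(Mul(Rational(1, 182), 65), Rational(2161, 2870)) = Add(Rational(5, 14), Rational(2161, 2870)) = Rational(1593, 1435)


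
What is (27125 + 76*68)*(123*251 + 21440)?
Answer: 1689343709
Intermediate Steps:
(27125 + 76*68)*(123*251 + 21440) = (27125 + 5168)*(30873 + 21440) = 32293*52313 = 1689343709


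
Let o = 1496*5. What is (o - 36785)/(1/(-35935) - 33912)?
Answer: 1053075175/1218627721 ≈ 0.86415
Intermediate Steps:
o = 7480
(o - 36785)/(1/(-35935) - 33912) = (7480 - 36785)/(1/(-35935) - 33912) = -29305/(-1/35935 - 33912) = -29305/(-1218627721/35935) = -29305*(-35935/1218627721) = 1053075175/1218627721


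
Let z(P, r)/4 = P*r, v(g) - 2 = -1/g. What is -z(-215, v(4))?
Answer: 1505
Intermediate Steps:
v(g) = 2 - 1/g
z(P, r) = 4*P*r (z(P, r) = 4*(P*r) = 4*P*r)
-z(-215, v(4)) = -4*(-215)*(2 - 1/4) = -4*(-215)*(2 - 1*¼) = -4*(-215)*(2 - ¼) = -4*(-215)*7/4 = -1*(-1505) = 1505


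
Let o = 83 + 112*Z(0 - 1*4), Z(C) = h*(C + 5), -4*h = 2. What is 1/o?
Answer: 1/27 ≈ 0.037037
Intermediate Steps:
h = -½ (h = -¼*2 = -½ ≈ -0.50000)
Z(C) = -5/2 - C/2 (Z(C) = -(C + 5)/2 = -(5 + C)/2 = -5/2 - C/2)
o = 27 (o = 83 + 112*(-5/2 - (0 - 1*4)/2) = 83 + 112*(-5/2 - (0 - 4)/2) = 83 + 112*(-5/2 - ½*(-4)) = 83 + 112*(-5/2 + 2) = 83 + 112*(-½) = 83 - 56 = 27)
1/o = 1/27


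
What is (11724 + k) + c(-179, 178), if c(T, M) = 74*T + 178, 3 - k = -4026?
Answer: 2685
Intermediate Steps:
k = 4029 (k = 3 - 1*(-4026) = 3 + 4026 = 4029)
c(T, M) = 178 + 74*T
(11724 + k) + c(-179, 178) = (11724 + 4029) + (178 + 74*(-179)) = 15753 + (178 - 13246) = 15753 - 13068 = 2685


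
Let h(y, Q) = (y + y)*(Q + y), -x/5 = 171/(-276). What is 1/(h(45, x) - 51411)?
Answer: -46/2165781 ≈ -2.1239e-5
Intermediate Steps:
x = 285/92 (x = -855/(-276) = -855*(-1)/276 = -5*(-57/92) = 285/92 ≈ 3.0978)
h(y, Q) = 2*y*(Q + y) (h(y, Q) = (2*y)*(Q + y) = 2*y*(Q + y))
1/(h(45, x) - 51411) = 1/(2*45*(285/92 + 45) - 51411) = 1/(2*45*(4425/92) - 51411) = 1/(199125/46 - 51411) = 1/(-2165781/46) = -46/2165781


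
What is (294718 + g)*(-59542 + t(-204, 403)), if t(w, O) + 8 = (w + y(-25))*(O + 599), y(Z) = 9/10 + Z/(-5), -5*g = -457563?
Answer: -2491633466343/25 ≈ -9.9665e+10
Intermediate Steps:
g = 457563/5 (g = -⅕*(-457563) = 457563/5 ≈ 91513.)
y(Z) = 9/10 - Z/5 (y(Z) = 9*(⅒) + Z*(-⅕) = 9/10 - Z/5)
t(w, O) = -8 + (599 + O)*(59/10 + w) (t(w, O) = -8 + (w + (9/10 - ⅕*(-25)))*(O + 599) = -8 + (w + (9/10 + 5))*(599 + O) = -8 + (w + 59/10)*(599 + O) = -8 + (59/10 + w)*(599 + O) = -8 + (599 + O)*(59/10 + w))
(294718 + g)*(-59542 + t(-204, 403)) = (294718 + 457563/5)*(-59542 + (35261/10 + 599*(-204) + (59/10)*403 + 403*(-204))) = 1931153*(-59542 + (35261/10 - 122196 + 23777/10 - 82212))/5 = 1931153*(-59542 - 992521/5)/5 = (1931153/5)*(-1290231/5) = -2491633466343/25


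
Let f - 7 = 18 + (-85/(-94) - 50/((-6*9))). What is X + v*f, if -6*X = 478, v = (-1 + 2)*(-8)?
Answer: -373477/1269 ≈ -294.31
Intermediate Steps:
v = -8 (v = 1*(-8) = -8)
X = -239/3 (X = -⅙*478 = -239/3 ≈ -79.667)
f = 68095/2538 (f = 7 + (18 + (-85/(-94) - 50/((-6*9)))) = 7 + (18 + (-85*(-1/94) - 50/(-54))) = 7 + (18 + (85/94 - 50*(-1/54))) = 7 + (18 + (85/94 + 25/27)) = 7 + (18 + 4645/2538) = 7 + 50329/2538 = 68095/2538 ≈ 26.830)
X + v*f = -239/3 - 8*68095/2538 = -239/3 - 272380/1269 = -373477/1269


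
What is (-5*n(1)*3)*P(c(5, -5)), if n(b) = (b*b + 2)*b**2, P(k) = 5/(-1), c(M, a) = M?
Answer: 225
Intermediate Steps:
P(k) = -5 (P(k) = 5*(-1) = -5)
n(b) = b**2*(2 + b**2) (n(b) = (b**2 + 2)*b**2 = (2 + b**2)*b**2 = b**2*(2 + b**2))
(-5*n(1)*3)*P(c(5, -5)) = (-5*1**2*(2 + 1**2)*3)*(-5) = (-5*(2 + 1)*3)*(-5) = (-5*3*3)*(-5) = -15*3*(-5) = -45*(-5) = 225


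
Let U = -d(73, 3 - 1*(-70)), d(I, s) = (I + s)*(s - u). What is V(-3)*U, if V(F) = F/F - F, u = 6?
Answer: -39128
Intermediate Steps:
d(I, s) = (-6 + s)*(I + s) (d(I, s) = (I + s)*(s - 1*6) = (I + s)*(s - 6) = (I + s)*(-6 + s) = (-6 + s)*(I + s))
U = -9782 (U = -((3 - 1*(-70))² - 6*73 - 6*(3 - 1*(-70)) + 73*(3 - 1*(-70))) = -((3 + 70)² - 438 - 6*(3 + 70) + 73*(3 + 70)) = -(73² - 438 - 6*73 + 73*73) = -(5329 - 438 - 438 + 5329) = -1*9782 = -9782)
V(F) = 1 - F
V(-3)*U = (1 - 1*(-3))*(-9782) = (1 + 3)*(-9782) = 4*(-9782) = -39128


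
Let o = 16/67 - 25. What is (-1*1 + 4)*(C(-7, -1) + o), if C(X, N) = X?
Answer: -6384/67 ≈ -95.284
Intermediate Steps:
o = -1659/67 (o = 16*(1/67) - 25 = 16/67 - 25 = -1659/67 ≈ -24.761)
(-1*1 + 4)*(C(-7, -1) + o) = (-1*1 + 4)*(-7 - 1659/67) = (-1 + 4)*(-2128/67) = 3*(-2128/67) = -6384/67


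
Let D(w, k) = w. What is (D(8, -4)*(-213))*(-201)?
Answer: 342504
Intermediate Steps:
(D(8, -4)*(-213))*(-201) = (8*(-213))*(-201) = -1704*(-201) = 342504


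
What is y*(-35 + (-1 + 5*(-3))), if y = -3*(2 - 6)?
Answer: -612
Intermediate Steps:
y = 12 (y = -3*(-4) = -1*(-12) = 12)
y*(-35 + (-1 + 5*(-3))) = 12*(-35 + (-1 + 5*(-3))) = 12*(-35 + (-1 - 15)) = 12*(-35 - 16) = 12*(-51) = -612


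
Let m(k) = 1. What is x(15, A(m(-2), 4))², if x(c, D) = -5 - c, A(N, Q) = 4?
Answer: 400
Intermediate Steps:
x(15, A(m(-2), 4))² = (-5 - 1*15)² = (-5 - 15)² = (-20)² = 400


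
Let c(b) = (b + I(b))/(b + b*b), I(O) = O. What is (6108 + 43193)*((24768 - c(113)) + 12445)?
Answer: 104574323140/57 ≈ 1.8346e+9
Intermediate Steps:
c(b) = 2*b/(b + b²) (c(b) = (b + b)/(b + b*b) = (2*b)/(b + b²) = 2*b/(b + b²))
(6108 + 43193)*((24768 - c(113)) + 12445) = (6108 + 43193)*((24768 - 2/(1 + 113)) + 12445) = 49301*((24768 - 2/114) + 12445) = 49301*((24768 - 1*1/57) + 12445) = 49301*((24768 - 1/57) + 12445) = 49301*(1411775/57 + 12445) = 49301*(2121140/57) = 104574323140/57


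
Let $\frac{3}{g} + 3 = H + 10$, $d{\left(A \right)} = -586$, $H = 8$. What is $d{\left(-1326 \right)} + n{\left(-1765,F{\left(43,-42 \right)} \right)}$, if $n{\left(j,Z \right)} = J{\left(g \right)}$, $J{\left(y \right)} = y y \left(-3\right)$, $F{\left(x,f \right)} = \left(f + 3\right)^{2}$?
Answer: $- \frac{14653}{25} \approx -586.12$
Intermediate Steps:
$F{\left(x,f \right)} = \left(3 + f\right)^{2}$
$g = \frac{1}{5}$ ($g = \frac{3}{-3 + \left(8 + 10\right)} = \frac{3}{-3 + 18} = \frac{3}{15} = 3 \cdot \frac{1}{15} = \frac{1}{5} \approx 0.2$)
$J{\left(y \right)} = - 3 y^{2}$ ($J{\left(y \right)} = y^{2} \left(-3\right) = - 3 y^{2}$)
$n{\left(j,Z \right)} = - \frac{3}{25}$
$d{\left(-1326 \right)} + n{\left(-1765,F{\left(43,-42 \right)} \right)} = -586 - \frac{3}{25} = - \frac{14653}{25}$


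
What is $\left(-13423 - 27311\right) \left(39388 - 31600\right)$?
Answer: $-317236392$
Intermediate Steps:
$\left(-13423 - 27311\right) \left(39388 - 31600\right) = \left(-40734\right) 7788 = -317236392$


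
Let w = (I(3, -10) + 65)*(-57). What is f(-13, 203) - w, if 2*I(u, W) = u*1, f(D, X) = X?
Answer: 7987/2 ≈ 3993.5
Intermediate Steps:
I(u, W) = u/2 (I(u, W) = (u*1)/2 = u/2)
w = -7581/2 (w = ((½)*3 + 65)*(-57) = (3/2 + 65)*(-57) = (133/2)*(-57) = -7581/2 ≈ -3790.5)
f(-13, 203) - w = 203 - 1*(-7581/2) = 203 + 7581/2 = 7987/2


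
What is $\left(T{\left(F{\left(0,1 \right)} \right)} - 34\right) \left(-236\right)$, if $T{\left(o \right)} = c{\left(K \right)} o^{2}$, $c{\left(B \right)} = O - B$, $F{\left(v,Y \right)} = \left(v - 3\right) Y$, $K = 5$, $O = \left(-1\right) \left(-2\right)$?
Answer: $14396$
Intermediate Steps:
$O = 2$
$F{\left(v,Y \right)} = Y \left(-3 + v\right)$ ($F{\left(v,Y \right)} = \left(-3 + v\right) Y = Y \left(-3 + v\right)$)
$c{\left(B \right)} = 2 - B$
$T{\left(o \right)} = - 3 o^{2}$ ($T{\left(o \right)} = \left(2 - 5\right) o^{2} = - 3 o^{2}$)
$\left(T{\left(F{\left(0,1 \right)} \right)} - 34\right) \left(-236\right) = \left(- 3 \left(1 \left(-3 + 0\right)\right)^{2} - 34\right) \left(-236\right) = \left(- 3 \left(1 \left(-3\right)\right)^{2} - 34\right) \left(-236\right) = \left(- 3 \left(-3\right)^{2} - 34\right) \left(-236\right) = \left(\left(-3\right) 9 - 34\right) \left(-236\right) = \left(-27 - 34\right) \left(-236\right) = \left(-61\right) \left(-236\right) = 14396$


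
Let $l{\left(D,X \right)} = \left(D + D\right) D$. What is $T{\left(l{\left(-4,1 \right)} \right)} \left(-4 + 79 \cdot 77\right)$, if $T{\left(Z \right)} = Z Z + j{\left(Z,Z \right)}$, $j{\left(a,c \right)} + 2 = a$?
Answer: $6407266$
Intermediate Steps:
$j{\left(a,c \right)} = -2 + a$
$l{\left(D,X \right)} = 2 D^{2}$ ($l{\left(D,X \right)} = 2 D D = 2 D^{2}$)
$T{\left(Z \right)} = -2 + Z + Z^{2}$ ($T{\left(Z \right)} = Z Z + \left(-2 + Z\right) = Z^{2} + \left(-2 + Z\right) = -2 + Z + Z^{2}$)
$T{\left(l{\left(-4,1 \right)} \right)} \left(-4 + 79 \cdot 77\right) = \left(-2 + 2 \left(-4\right)^{2} + \left(2 \left(-4\right)^{2}\right)^{2}\right) \left(-4 + 79 \cdot 77\right) = \left(-2 + 2 \cdot 16 + \left(2 \cdot 16\right)^{2}\right) \left(-4 + 6083\right) = \left(-2 + 32 + 32^{2}\right) 6079 = \left(-2 + 32 + 1024\right) 6079 = 1054 \cdot 6079 = 6407266$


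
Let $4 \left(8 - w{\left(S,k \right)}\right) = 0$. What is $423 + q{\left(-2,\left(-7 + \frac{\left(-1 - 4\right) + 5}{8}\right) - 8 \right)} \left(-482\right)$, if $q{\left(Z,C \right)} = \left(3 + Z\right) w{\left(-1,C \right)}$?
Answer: $-3433$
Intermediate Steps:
$w{\left(S,k \right)} = 8$ ($w{\left(S,k \right)} = 8 - 0 = 8 + 0 = 8$)
$q{\left(Z,C \right)} = 24 + 8 Z$ ($q{\left(Z,C \right)} = \left(3 + Z\right) 8 = 24 + 8 Z$)
$423 + q{\left(-2,\left(-7 + \frac{\left(-1 - 4\right) + 5}{8}\right) - 8 \right)} \left(-482\right) = 423 + \left(24 + 8 \left(-2\right)\right) \left(-482\right) = 423 + \left(24 - 16\right) \left(-482\right) = 423 + 8 \left(-482\right) = 423 - 3856 = -3433$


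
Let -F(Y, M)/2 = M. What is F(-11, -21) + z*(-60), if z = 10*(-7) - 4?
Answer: 4482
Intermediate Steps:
F(Y, M) = -2*M
z = -74 (z = -70 - 4 = -74)
F(-11, -21) + z*(-60) = -2*(-21) - 74*(-60) = 42 + 4440 = 4482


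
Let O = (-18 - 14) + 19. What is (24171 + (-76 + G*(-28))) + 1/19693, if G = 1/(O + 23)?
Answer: 2372238478/98465 ≈ 24092.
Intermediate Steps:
O = -13 (O = -32 + 19 = -13)
G = ⅒ (G = 1/(-13 + 23) = 1/10 = ⅒ ≈ 0.10000)
(24171 + (-76 + G*(-28))) + 1/19693 = (24171 + (-76 + (⅒)*(-28))) + 1/19693 = (24171 + (-76 - 14/5)) + 1/19693 = (24171 - 394/5) + 1/19693 = 120461/5 + 1/19693 = 2372238478/98465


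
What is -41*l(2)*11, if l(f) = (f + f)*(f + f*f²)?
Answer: -18040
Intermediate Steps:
l(f) = 2*f*(f + f³) (l(f) = (2*f)*(f + f³) = 2*f*(f + f³))
-41*l(2)*11 = -82*2²*(1 + 2²)*11 = -82*4*(1 + 4)*11 = -82*4*5*11 = -41*40*11 = -1640*11 = -18040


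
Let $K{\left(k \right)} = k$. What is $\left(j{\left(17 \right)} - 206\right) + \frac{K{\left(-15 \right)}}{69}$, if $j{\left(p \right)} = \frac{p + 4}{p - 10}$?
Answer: $- \frac{4674}{23} \approx -203.22$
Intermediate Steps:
$j{\left(p \right)} = \frac{4 + p}{-10 + p}$
$\left(j{\left(17 \right)} - 206\right) + \frac{K{\left(-15 \right)}}{69} = \left(\frac{4 + 17}{-10 + 17} - 206\right) - \frac{15}{69} = \left(\frac{1}{7} \cdot 21 - 206\right) - \frac{5}{23} = \left(3 - 206\right) - \frac{5}{23} = -203 - \frac{5}{23} = - \frac{4674}{23}$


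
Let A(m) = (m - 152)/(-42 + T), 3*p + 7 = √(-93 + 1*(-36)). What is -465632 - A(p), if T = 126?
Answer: -117338801/252 - I*√129/252 ≈ -4.6563e+5 - 0.045071*I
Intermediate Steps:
p = -7/3 + I*√129/3 (p = -7/3 + √(-93 + 1*(-36))/3 = -7/3 + √(-93 - 36)/3 = -7/3 + √(-129)/3 = -7/3 + (I*√129)/3 = -7/3 + I*√129/3 ≈ -2.3333 + 3.7859*I)
A(m) = -38/21 + m/84 (A(m) = (m - 152)/(-42 + 126) = (-152 + m)/84 = (-152 + m)*(1/84) = -38/21 + m/84)
-465632 - A(p) = -465632 - (-38/21 + (-7/3 + I*√129/3)/84) = -465632 - (-38/21 + (-1/36 + I*√129/252)) = -465632 - (-463/252 + I*√129/252) = -465632 + (463/252 - I*√129/252) = -117338801/252 - I*√129/252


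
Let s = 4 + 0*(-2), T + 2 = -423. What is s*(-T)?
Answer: 1700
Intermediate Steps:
T = -425 (T = -2 - 423 = -425)
s = 4 (s = 4 + 0 = 4)
s*(-T) = 4*(-1*(-425)) = 4*425 = 1700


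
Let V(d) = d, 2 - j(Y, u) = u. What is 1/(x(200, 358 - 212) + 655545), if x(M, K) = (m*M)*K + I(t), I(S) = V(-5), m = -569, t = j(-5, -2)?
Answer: -1/15959260 ≈ -6.2660e-8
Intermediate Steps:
j(Y, u) = 2 - u
t = 4 (t = 2 - 1*(-2) = 2 + 2 = 4)
I(S) = -5
x(M, K) = -5 - 569*K*M (x(M, K) = (-569*M)*K - 5 = -569*K*M - 5 = -5 - 569*K*M)
1/(x(200, 358 - 212) + 655545) = 1/((-5 - 569*(358 - 212)*200) + 655545) = 1/((-5 - 569*146*200) + 655545) = 1/((-5 - 16614800) + 655545) = 1/(-16614805 + 655545) = 1/(-15959260) = -1/15959260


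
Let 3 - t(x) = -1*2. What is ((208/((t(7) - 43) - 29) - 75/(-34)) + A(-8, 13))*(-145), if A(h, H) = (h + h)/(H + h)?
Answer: 1353807/2278 ≈ 594.30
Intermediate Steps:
t(x) = 5 (t(x) = 3 - (-1)*2 = 3 - 1*(-2) = 3 + 2 = 5)
A(h, H) = 2*h/(H + h) (A(h, H) = (2*h)/(H + h) = 2*h/(H + h))
((208/((t(7) - 43) - 29) - 75/(-34)) + A(-8, 13))*(-145) = ((208/((5 - 43) - 29) - 75/(-34)) + 2*(-8)/(13 - 8))*(-145) = ((208/(-38 - 29) - 75*(-1/34)) + 2*(-8)/5)*(-145) = ((208/(-67) + 75/34) + 2*(-8)*(⅕))*(-145) = ((208*(-1/67) + 75/34) - 16/5)*(-145) = ((-208/67 + 75/34) - 16/5)*(-145) = (-2047/2278 - 16/5)*(-145) = -46683/11390*(-145) = 1353807/2278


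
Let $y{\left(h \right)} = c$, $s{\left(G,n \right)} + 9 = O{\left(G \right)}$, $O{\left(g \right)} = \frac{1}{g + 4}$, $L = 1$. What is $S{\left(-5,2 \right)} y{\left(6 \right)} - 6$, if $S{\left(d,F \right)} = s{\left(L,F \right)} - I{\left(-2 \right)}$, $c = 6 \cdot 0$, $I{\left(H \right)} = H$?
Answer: $-6$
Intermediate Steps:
$O{\left(g \right)} = \frac{1}{4 + g}$
$s{\left(G,n \right)} = -9 + \frac{1}{4 + G}$
$c = 0$
$S{\left(d,F \right)} = - \frac{34}{5}$ ($S{\left(d,F \right)} = \frac{-35 - 9}{4 + 1} - -2 = \frac{-35 - 9}{5} + 2 = \frac{1}{5} \left(-44\right) + 2 = - \frac{44}{5} + 2 = - \frac{34}{5}$)
$y{\left(h \right)} = 0$
$S{\left(-5,2 \right)} y{\left(6 \right)} - 6 = \left(- \frac{34}{5}\right) 0 - 6 = 0 - 6 = -6$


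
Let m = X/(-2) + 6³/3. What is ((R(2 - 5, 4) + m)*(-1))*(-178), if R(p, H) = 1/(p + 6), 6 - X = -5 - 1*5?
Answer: 34354/3 ≈ 11451.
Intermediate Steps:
X = 16 (X = 6 - (-5 - 1*5) = 6 - (-5 - 5) = 6 - 1*(-10) = 6 + 10 = 16)
R(p, H) = 1/(6 + p)
m = 64 (m = 16/(-2) + 6³/3 = 16*(-½) + 216*(⅓) = -8 + 72 = 64)
((R(2 - 5, 4) + m)*(-1))*(-178) = ((1/(6 + (2 - 5)) + 64)*(-1))*(-178) = ((1/(6 - 3) + 64)*(-1))*(-178) = ((1/3 + 64)*(-1))*(-178) = ((⅓ + 64)*(-1))*(-178) = ((193/3)*(-1))*(-178) = -193/3*(-178) = 34354/3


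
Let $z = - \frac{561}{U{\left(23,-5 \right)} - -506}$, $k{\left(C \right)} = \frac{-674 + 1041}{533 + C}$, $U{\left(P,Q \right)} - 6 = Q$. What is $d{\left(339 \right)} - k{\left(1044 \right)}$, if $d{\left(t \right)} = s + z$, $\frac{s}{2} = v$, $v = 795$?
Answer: $\frac{423398748}{266513} \approx 1588.7$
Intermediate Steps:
$U{\left(P,Q \right)} = 6 + Q$
$k{\left(C \right)} = \frac{367}{533 + C}$
$s = 1590$ ($s = 2 \cdot 795 = 1590$)
$z = - \frac{187}{169}$ ($z = - \frac{561}{\left(6 - 5\right) - -506} = - \frac{561}{1 + 506} = - \frac{561}{507} = \left(-561\right) \frac{1}{507} = - \frac{187}{169} \approx -1.1065$)
$d{\left(t \right)} = \frac{268523}{169}$ ($d{\left(t \right)} = 1590 - \frac{187}{169} = \frac{268523}{169}$)
$d{\left(339 \right)} - k{\left(1044 \right)} = \frac{268523}{169} - \frac{367}{533 + 1044} = \frac{268523}{169} - \frac{367}{1577} = \frac{423398748}{266513}$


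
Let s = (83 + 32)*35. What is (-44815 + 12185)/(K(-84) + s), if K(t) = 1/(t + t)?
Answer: -5481840/676199 ≈ -8.1068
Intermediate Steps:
K(t) = 1/(2*t)
s = 4025 (s = 115*35 = 4025)
(-44815 + 12185)/(K(-84) + s) = (-44815 + 12185)/((½)/(-84) + 4025) = -32630/((½)*(-1/84) + 4025) = -32630/(-1/168 + 4025) = -32630/676199/168 = -32630*168/676199 = -5481840/676199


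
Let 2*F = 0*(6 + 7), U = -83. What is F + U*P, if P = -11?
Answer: 913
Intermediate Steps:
F = 0 (F = (0*(6 + 7))/2 = (0*13)/2 = (½)*0 = 0)
F + U*P = 0 - 83*(-11) = 0 + 913 = 913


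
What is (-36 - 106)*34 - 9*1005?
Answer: -13873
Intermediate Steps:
(-36 - 106)*34 - 9*1005 = -142*34 - 1*9045 = -4828 - 9045 = -13873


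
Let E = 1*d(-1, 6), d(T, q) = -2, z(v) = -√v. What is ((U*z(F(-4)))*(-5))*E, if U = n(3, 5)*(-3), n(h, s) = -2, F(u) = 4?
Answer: -120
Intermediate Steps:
E = -2 (E = 1*(-2) = -2)
U = 6 (U = -2*(-3) = 6)
((U*z(F(-4)))*(-5))*E = ((6*(-√4))*(-5))*(-2) = ((6*(-1*2))*(-5))*(-2) = ((6*(-2))*(-5))*(-2) = -12*(-5)*(-2) = 60*(-2) = -120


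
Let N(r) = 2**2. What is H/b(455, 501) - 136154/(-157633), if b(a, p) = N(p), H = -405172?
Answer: -15966983315/157633 ≈ -1.0129e+5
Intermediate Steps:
N(r) = 4
b(a, p) = 4
H/b(455, 501) - 136154/(-157633) = -405172/4 - 136154/(-157633) = -405172*1/4 - 136154*(-1/157633) = -101293 + 136154/157633 = -15966983315/157633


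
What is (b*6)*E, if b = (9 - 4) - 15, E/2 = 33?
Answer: -3960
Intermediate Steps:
E = 66 (E = 2*33 = 66)
b = -10 (b = 5 - 15 = -10)
(b*6)*E = -10*6*66 = -60*66 = -3960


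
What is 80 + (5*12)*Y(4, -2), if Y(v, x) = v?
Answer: 320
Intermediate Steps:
80 + (5*12)*Y(4, -2) = 80 + (5*12)*4 = 80 + 60*4 = 80 + 240 = 320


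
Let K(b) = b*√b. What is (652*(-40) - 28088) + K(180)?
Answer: -54168 + 1080*√5 ≈ -51753.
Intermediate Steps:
K(b) = b^(3/2)
(652*(-40) - 28088) + K(180) = (652*(-40) - 28088) + 180^(3/2) = (-26080 - 28088) + 1080*√5 = -54168 + 1080*√5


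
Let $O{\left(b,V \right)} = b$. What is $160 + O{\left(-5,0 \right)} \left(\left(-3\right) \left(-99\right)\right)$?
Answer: $-1325$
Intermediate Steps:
$160 + O{\left(-5,0 \right)} \left(\left(-3\right) \left(-99\right)\right) = 160 - 5 \left(\left(-3\right) \left(-99\right)\right) = 160 - 1485 = -1325$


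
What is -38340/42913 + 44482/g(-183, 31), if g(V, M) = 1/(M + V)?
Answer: -290146160372/42913 ≈ -6.7613e+6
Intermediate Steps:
-38340/42913 + 44482/g(-183, 31) = -38340/42913 + 44482/(1/(31 - 183)) = -38340*1/42913 + 44482/(1/(-152)) = -38340/42913 + 44482/(-1/152) = -38340/42913 + 44482*(-152) = -38340/42913 - 6761264 = -290146160372/42913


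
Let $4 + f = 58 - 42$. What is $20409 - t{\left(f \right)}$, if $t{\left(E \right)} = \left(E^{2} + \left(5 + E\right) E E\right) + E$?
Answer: $17805$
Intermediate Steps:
$f = 12$ ($f = -4 + \left(58 - 42\right) = -4 + 16 = 12$)
$t{\left(E \right)} = E + E^{2} + E^{2} \left(5 + E\right)$ ($t{\left(E \right)} = \left(E^{2} + E \left(5 + E\right) E\right) + E = \left(E^{2} + E^{2} \left(5 + E\right)\right) + E = E + E^{2} + E^{2} \left(5 + E\right)$)
$20409 - t{\left(f \right)} = 20409 - 12 \left(1 + 12^{2} + 6 \cdot 12\right) = 20409 - 12 \left(1 + 144 + 72\right) = 20409 - 12 \cdot 217 = 20409 - 2604 = 17805$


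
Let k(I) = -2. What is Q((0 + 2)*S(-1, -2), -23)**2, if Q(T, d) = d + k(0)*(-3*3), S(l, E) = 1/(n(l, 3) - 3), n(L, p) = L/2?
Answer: 25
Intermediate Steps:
n(L, p) = L/2 (n(L, p) = L*(1/2) = L/2)
S(l, E) = 1/(-3 + l/2) (S(l, E) = 1/(l/2 - 3) = 1/(-3 + l/2))
Q(T, d) = 18 + d (Q(T, d) = d - (-6)*3 = d - 2*(-9) = d + 18 = 18 + d)
Q((0 + 2)*S(-1, -2), -23)**2 = (18 - 23)**2 = (-5)**2 = 25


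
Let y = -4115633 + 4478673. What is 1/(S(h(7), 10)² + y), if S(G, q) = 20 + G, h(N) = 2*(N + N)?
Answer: 1/365344 ≈ 2.7371e-6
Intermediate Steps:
h(N) = 4*N (h(N) = 2*(2*N) = 4*N)
y = 363040
1/(S(h(7), 10)² + y) = 1/((20 + 4*7)² + 363040) = 1/((20 + 28)² + 363040) = 1/(48² + 363040) = 1/(2304 + 363040) = 1/365344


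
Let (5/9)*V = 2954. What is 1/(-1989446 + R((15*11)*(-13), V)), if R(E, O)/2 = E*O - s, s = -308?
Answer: -1/24799618 ≈ -4.0323e-8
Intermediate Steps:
V = 26586/5 (V = (9/5)*2954 = 26586/5 ≈ 5317.2)
R(E, O) = 616 + 2*E*O (R(E, O) = 2*(E*O - 1*(-308)) = 2*(E*O + 308) = 2*(308 + E*O) = 616 + 2*E*O)
1/(-1989446 + R((15*11)*(-13), V)) = 1/(-1989446 + (616 + 2*((15*11)*(-13))*(26586/5))) = 1/(-1989446 + (616 + 2*(165*(-13))*(26586/5))) = 1/(-1989446 + (616 + 2*(-2145)*(26586/5))) = 1/(-1989446 + (616 - 22810788)) = 1/(-1989446 - 22810172) = 1/(-24799618) = -1/24799618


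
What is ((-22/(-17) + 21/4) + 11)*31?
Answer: 36983/68 ≈ 543.87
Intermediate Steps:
((-22/(-17) + 21/4) + 11)*31 = ((-22*(-1/17) + 21*(1/4)) + 11)*31 = ((22/17 + 21/4) + 11)*31 = (445/68 + 11)*31 = (1193/68)*31 = 36983/68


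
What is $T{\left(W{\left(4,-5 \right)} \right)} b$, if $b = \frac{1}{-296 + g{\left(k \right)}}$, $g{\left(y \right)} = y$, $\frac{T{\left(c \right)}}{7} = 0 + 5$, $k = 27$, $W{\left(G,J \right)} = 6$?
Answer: $- \frac{35}{269} \approx -0.13011$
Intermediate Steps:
$T{\left(c \right)} = 35$ ($T{\left(c \right)} = 7 \left(0 + 5\right) = 7 \cdot 5 = 35$)
$b = - \frac{1}{269}$ ($b = \frac{1}{-296 + 27} = \frac{1}{-269} = - \frac{1}{269} \approx -0.0037175$)
$T{\left(W{\left(4,-5 \right)} \right)} b = 35 \left(- \frac{1}{269}\right) = - \frac{35}{269}$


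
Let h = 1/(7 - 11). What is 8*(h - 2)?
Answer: -18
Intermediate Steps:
h = -¼ (h = 1/(-4) = -¼ ≈ -0.25000)
8*(h - 2) = 8*(-¼ - 2) = 8*(-9/4) = -18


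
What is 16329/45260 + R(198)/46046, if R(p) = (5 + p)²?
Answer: 186928891/148860140 ≈ 1.2557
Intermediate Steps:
16329/45260 + R(198)/46046 = 16329/45260 + (5 + 198)²/46046 = 16329*(1/45260) + 203²*(1/46046) = 16329/45260 + 41209*(1/46046) = 16329/45260 + 5887/6578 = 186928891/148860140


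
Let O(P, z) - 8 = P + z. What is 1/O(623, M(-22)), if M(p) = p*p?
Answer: 1/1115 ≈ 0.00089686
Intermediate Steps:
M(p) = p²
O(P, z) = 8 + P + z (O(P, z) = 8 + (P + z) = 8 + P + z)
1/O(623, M(-22)) = 1/(8 + 623 + (-22)²) = 1/(8 + 623 + 484) = 1/1115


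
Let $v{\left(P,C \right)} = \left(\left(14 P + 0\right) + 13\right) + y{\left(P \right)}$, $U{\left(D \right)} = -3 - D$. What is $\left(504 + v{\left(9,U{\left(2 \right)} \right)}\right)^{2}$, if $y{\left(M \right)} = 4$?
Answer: $418609$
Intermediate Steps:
$v{\left(P,C \right)} = 17 + 14 P$ ($v{\left(P,C \right)} = \left(\left(14 P + 0\right) + 13\right) + 4 = \left(14 P + 13\right) + 4 = \left(13 + 14 P\right) + 4 = 17 + 14 P$)
$\left(504 + v{\left(9,U{\left(2 \right)} \right)}\right)^{2} = \left(504 + \left(17 + 14 \cdot 9\right)\right)^{2} = \left(504 + \left(17 + 126\right)\right)^{2} = \left(504 + 143\right)^{2} = 647^{2} = 418609$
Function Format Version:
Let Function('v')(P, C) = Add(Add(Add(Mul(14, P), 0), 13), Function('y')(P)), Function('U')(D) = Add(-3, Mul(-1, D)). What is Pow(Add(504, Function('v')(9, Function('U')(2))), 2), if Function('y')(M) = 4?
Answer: 418609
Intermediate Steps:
Function('v')(P, C) = Add(17, Mul(14, P)) (Function('v')(P, C) = Add(Add(Add(Mul(14, P), 0), 13), 4) = Add(Add(Mul(14, P), 13), 4) = Add(Add(13, Mul(14, P)), 4) = Add(17, Mul(14, P)))
Pow(Add(504, Function('v')(9, Function('U')(2))), 2) = Pow(Add(504, Add(17, Mul(14, 9))), 2) = Pow(Add(504, Add(17, 126)), 2) = Pow(Add(504, 143), 2) = Pow(647, 2) = 418609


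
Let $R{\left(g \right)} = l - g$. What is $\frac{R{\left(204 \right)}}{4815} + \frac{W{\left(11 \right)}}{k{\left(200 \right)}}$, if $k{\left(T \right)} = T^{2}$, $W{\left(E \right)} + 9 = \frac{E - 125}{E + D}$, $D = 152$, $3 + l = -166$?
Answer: $- \frac{487914503}{6278760000} \approx -0.077709$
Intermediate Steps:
$l = -169$ ($l = -3 - 166 = -169$)
$R{\left(g \right)} = -169 - g$
$W{\left(E \right)} = -9 + \frac{-125 + E}{152 + E}$ ($W{\left(E \right)} = -9 + \frac{E - 125}{E + 152} = -9 + \frac{-125 + E}{152 + E}$)
$\frac{R{\left(204 \right)}}{4815} + \frac{W{\left(11 \right)}}{k{\left(200 \right)}} = \frac{-169 - 204}{4815} + \frac{\frac{1}{152 + 11} \left(-1493 - 88\right)}{200^{2}} = \left(-169 - 204\right) \frac{1}{4815} + \frac{\frac{1}{163} \left(-1493 - 88\right)}{40000} = \left(-373\right) \frac{1}{4815} + \frac{1}{163} \left(-1581\right) \frac{1}{40000} = - \frac{373}{4815} - \frac{1581}{6520000} = - \frac{487914503}{6278760000}$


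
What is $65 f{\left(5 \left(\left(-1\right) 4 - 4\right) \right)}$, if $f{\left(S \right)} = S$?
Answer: $-2600$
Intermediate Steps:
$65 f{\left(5 \left(\left(-1\right) 4 - 4\right) \right)} = 65 \cdot 5 \left(\left(-1\right) 4 - 4\right) = 65 \cdot 5 \left(-4 - 4\right) = 65 \cdot 5 \left(-8\right) = 65 \left(-40\right) = -2600$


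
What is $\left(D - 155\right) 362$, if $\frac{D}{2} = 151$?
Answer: $53214$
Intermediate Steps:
$D = 302$ ($D = 2 \cdot 151 = 302$)
$\left(D - 155\right) 362 = \left(302 - 155\right) 362 = 147 \cdot 362 = 53214$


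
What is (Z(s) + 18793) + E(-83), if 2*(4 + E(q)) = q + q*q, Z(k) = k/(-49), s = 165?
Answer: 1087243/49 ≈ 22189.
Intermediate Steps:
Z(k) = -k/49 (Z(k) = k*(-1/49) = -k/49)
E(q) = -4 + q/2 + q**2/2 (E(q) = -4 + (q + q*q)/2 = -4 + (q + q**2)/2 = -4 + (q/2 + q**2/2) = -4 + q/2 + q**2/2)
(Z(s) + 18793) + E(-83) = (-1/49*165 + 18793) + (-4 + (1/2)*(-83) + (1/2)*(-83)**2) = (-165/49 + 18793) + (-4 - 83/2 + (1/2)*6889) = 920692/49 + (-4 - 83/2 + 6889/2) = 920692/49 + 3399 = 1087243/49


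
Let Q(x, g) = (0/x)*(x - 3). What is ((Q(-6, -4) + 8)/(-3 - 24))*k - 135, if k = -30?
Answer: -1135/9 ≈ -126.11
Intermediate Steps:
Q(x, g) = 0 (Q(x, g) = 0*(-3 + x) = 0)
((Q(-6, -4) + 8)/(-3 - 24))*k - 135 = ((0 + 8)/(-3 - 24))*(-30) - 135 = (8/(-27))*(-30) - 135 = (8*(-1/27))*(-30) - 135 = -8/27*(-30) - 135 = 80/9 - 135 = -1135/9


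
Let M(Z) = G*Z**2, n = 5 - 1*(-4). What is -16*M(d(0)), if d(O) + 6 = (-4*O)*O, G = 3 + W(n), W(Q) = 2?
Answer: -2880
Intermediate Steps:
n = 9 (n = 5 + 4 = 9)
G = 5 (G = 3 + 2 = 5)
d(O) = -6 - 4*O**2 (d(O) = -6 + (-4*O)*O = -6 - 4*O**2)
M(Z) = 5*Z**2
-16*M(d(0)) = -80*(-6 - 4*0**2)**2 = -80*(-6 - 4*0)**2 = -80*(-6 + 0)**2 = -80*(-6)**2 = -80*36 = -16*180 = -2880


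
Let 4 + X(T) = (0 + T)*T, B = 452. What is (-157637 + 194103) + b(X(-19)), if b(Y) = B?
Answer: 36918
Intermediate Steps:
X(T) = -4 + T² (X(T) = -4 + (0 + T)*T = -4 + T*T = -4 + T²)
b(Y) = 452
(-157637 + 194103) + b(X(-19)) = (-157637 + 194103) + 452 = 36466 + 452 = 36918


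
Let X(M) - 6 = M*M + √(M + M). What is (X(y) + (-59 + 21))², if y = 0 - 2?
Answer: 780 - 112*I ≈ 780.0 - 112.0*I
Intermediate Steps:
y = -2
X(M) = 6 + M² + √2*√M (X(M) = 6 + (M*M + √(M + M)) = 6 + (M² + √(2*M)) = 6 + (M² + √2*√M) = 6 + M² + √2*√M)
(X(y) + (-59 + 21))² = ((6 + (-2)² + √2*√(-2)) + (-59 + 21))² = ((6 + 4 + √2*(I*√2)) - 38)² = ((6 + 4 + 2*I) - 38)² = ((10 + 2*I) - 38)² = (-28 + 2*I)²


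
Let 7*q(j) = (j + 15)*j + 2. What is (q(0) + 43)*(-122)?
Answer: -36966/7 ≈ -5280.9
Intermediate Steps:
q(j) = 2/7 + j*(15 + j)/7 (q(j) = ((j + 15)*j + 2)/7 = ((15 + j)*j + 2)/7 = (j*(15 + j) + 2)/7 = (2 + j*(15 + j))/7 = 2/7 + j*(15 + j)/7)
(q(0) + 43)*(-122) = ((2/7 + (1/7)*0**2 + (15/7)*0) + 43)*(-122) = ((2/7 + (1/7)*0 + 0) + 43)*(-122) = ((2/7 + 0 + 0) + 43)*(-122) = (2/7 + 43)*(-122) = (303/7)*(-122) = -36966/7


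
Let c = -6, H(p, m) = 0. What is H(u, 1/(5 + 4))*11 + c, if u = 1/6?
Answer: -6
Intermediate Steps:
u = ⅙ ≈ 0.16667
H(u, 1/(5 + 4))*11 + c = 0*11 - 6 = 0 - 6 = -6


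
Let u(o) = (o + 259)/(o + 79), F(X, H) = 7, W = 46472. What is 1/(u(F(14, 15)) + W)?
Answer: 43/1998429 ≈ 2.1517e-5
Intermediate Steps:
u(o) = (259 + o)/(79 + o)
1/(u(F(14, 15)) + W) = 1/((259 + 7)/(79 + 7) + 46472) = 1/(266/86 + 46472) = 1/((1/86)*266 + 46472) = 1/(133/43 + 46472) = 1/(1998429/43) = 43/1998429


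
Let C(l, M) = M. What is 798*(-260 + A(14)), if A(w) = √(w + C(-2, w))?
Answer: -207480 + 1596*√7 ≈ -2.0326e+5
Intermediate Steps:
A(w) = √2*√w (A(w) = √(w + w) = √(2*w) = √2*√w)
798*(-260 + A(14)) = 798*(-260 + √2*√14) = 798*(-260 + 2*√7) = -207480 + 1596*√7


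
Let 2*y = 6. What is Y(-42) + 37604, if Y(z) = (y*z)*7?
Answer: 36722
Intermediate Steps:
y = 3 (y = (½)*6 = 3)
Y(z) = 21*z (Y(z) = (3*z)*7 = 21*z)
Y(-42) + 37604 = 21*(-42) + 37604 = -882 + 37604 = 36722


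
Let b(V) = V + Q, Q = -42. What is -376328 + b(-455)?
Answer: -376825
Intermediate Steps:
b(V) = -42 + V (b(V) = V - 42 = -42 + V)
-376328 + b(-455) = -376328 + (-42 - 455) = -376328 - 497 = -376825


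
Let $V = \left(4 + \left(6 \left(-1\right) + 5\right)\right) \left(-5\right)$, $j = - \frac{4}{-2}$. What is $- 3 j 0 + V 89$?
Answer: $-1335$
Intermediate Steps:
$j = 2$ ($j = \left(-4\right) \left(- \frac{1}{2}\right) = 2$)
$V = -15$ ($V = \left(4 + \left(-6 + 5\right)\right) \left(-5\right) = \left(4 - 1\right) \left(-5\right) = 3 \left(-5\right) = -15$)
$- 3 j 0 + V 89 = \left(-3\right) 2 \cdot 0 - 1335 = \left(-6\right) 0 - 1335 = 0 - 1335 = -1335$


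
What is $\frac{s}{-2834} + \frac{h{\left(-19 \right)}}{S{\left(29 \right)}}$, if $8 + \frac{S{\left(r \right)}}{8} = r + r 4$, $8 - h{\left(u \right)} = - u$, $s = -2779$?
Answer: $\frac{1507305}{1553032} \approx 0.97056$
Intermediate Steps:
$h{\left(u \right)} = 8 + u$ ($h{\left(u \right)} = 8 - - u = 8 + u$)
$S{\left(r \right)} = -64 + 40 r$ ($S{\left(r \right)} = -64 + 8 \left(r + r 4\right) = -64 + 8 \left(r + 4 r\right) = -64 + 8 \cdot 5 r = -64 + 40 r$)
$\frac{s}{-2834} + \frac{h{\left(-19 \right)}}{S{\left(29 \right)}} = - \frac{2779}{-2834} + \frac{8 - 19}{-64 + 40 \cdot 29} = \left(-2779\right) \left(- \frac{1}{2834}\right) - \frac{11}{-64 + 1160} = \frac{2779}{2834} - \frac{11}{1096} = \frac{1507305}{1553032}$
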